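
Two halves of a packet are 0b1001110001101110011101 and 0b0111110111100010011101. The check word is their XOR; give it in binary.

0b1110000110001100000000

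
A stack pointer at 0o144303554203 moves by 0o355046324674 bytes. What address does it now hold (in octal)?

0o521352101077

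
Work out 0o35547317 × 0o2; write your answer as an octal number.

Multiply each base-8 digit by 2, carrying:
  7×2 = 14 → write 6 carry 1
  1×2+1 = 3 → write 3
  3×2 = 6 → write 6
  7×2 = 14 → write 6 carry 1
  4×2+1 = 9 → write 1 carry 1
  5×2+1 = 11 → write 3 carry 1
  5×2+1 = 11 → write 3 carry 1
  3×2+1 = 7 → write 7

0o73316636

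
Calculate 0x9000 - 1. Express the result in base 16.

The trailing 3 digits are 0, so subtracting 1 borrows through: they become F and the next digit up decrements.

0x8FFF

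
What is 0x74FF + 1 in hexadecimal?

0x7500

The trailing 2 digits are F (max in base 16), so adding 1 cascades: they roll to 0 and the next digit up increments.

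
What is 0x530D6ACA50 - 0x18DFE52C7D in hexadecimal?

0x3A2D859DD3

Subtract column by column in base 16:
  0-D → 3 (borrow)
  5-7-1 → D (borrow)
  A-C-1 → D (borrow)
  C-2-1 → 9
  A-5 → 5
  6-E → 8 (borrow)
  D-F-1 → D (borrow)
  0-D-1 → 2 (borrow)
  3-8-1 → A (borrow)
  5-1-1 → 3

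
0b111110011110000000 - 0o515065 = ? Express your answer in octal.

0o246513

0b111110011110000000 = 0o763600 in octal.
Subtract column by column in base 8:
  0-5 → 3 (borrow)
  0-6-1 → 1 (borrow)
  6-0-1 → 5
  3-5 → 6 (borrow)
  6-1-1 → 4
  7-5 → 2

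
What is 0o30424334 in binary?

0b11000100010100011011100

Each octal digit is 3 bits: 3=011 0=000 4=100 2=010 4=100 3=011 3=011 4=100.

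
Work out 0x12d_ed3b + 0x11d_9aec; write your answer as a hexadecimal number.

0x24b8827

Add column by column in base 16, right to left:
  b+c = 7 carry 1
  3+e+1 = 2 carry 1
  d+a+1 = 8 carry 1
  e+9+1 = 8 carry 1
  d+d+1 = b carry 1
  2+1+1 = 4
  1+1 = 2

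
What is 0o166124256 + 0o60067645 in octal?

Add column by column in base 8, right to left:
  6+5 = 3 carry 1
  5+4+1 = 2 carry 1
  2+6+1 = 1 carry 1
  4+7+1 = 4 carry 1
  2+6+1 = 1 carry 1
  1+0+1 = 2
  6+0 = 6
  6+6 = 4 carry 1
  1+0+1 = 2

0o246214123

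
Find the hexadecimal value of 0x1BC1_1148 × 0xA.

Multiply each base-16 digit by 10, carrying:
  8×10 = 80 → write 0 carry 5
  4×10+5 = 45 → write D carry 2
  1×10+2 = 12 → write C
  1×10 = 10 → write A
  1×10 = 10 → write A
  C×10 = 120 → write 8 carry 7
  B×10+7 = 117 → write 5 carry 7
  1×10+7 = 17 → write 1 carry 1
  remaining carry: 1

0x1158AACD0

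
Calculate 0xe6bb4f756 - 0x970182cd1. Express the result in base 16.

0x4fb9cca85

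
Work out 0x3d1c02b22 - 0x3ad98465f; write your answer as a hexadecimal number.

0x2427e4c3

Subtract column by column in base 16:
  2-f → 3 (borrow)
  2-5-1 → c (borrow)
  b-6-1 → 4
  2-4 → e (borrow)
  0-8-1 → 7 (borrow)
  c-9-1 → 2
  1-d → 4 (borrow)
  d-a-1 → 2
  3-3 → 0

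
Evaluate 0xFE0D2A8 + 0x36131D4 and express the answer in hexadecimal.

Add column by column in base 16, right to left:
  8+4 = C
  A+D = 7 carry 1
  2+1+1 = 4
  D+3 = 0 carry 1
  0+1+1 = 2
  E+6 = 4 carry 1
  F+3+1 = 3 carry 1
  final carry 1

0x1342047C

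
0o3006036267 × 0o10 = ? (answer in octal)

0o30060362670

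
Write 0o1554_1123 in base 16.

Each octal digit is 3 bits: 1=001 5=101 5=101 4=100 1=001 1=001 2=010 3=011.
Group the bits into nibbles: 0011 0110 1100 0010 0101 0011 → 36C253.

0x36C253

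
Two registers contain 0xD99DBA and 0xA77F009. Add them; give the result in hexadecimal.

Add column by column in base 16, right to left:
  A+9 = 3 carry 1
  B+0+1 = C
  D+0 = D
  9+F = 8 carry 1
  9+7+1 = 1 carry 1
  D+7+1 = 5 carry 1
  0+A+1 = B

0xB518DC3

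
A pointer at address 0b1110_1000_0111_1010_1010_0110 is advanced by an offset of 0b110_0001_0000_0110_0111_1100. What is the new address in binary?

0b1010010011000000100100010

Add column by column in base 2, right to left:
  0+0 = 0
  1+0 = 1
  1+1 = 0 carry 1
  0+1+1 = 0 carry 1
  0+1+1 = 0 carry 1
  1+1+1 = 1 carry 1
  0+1+1 = 0 carry 1
  1+0+1 = 0 carry 1
  0+0+1 = 1
  1+1 = 0 carry 1
  0+1+1 = 0 carry 1
  1+0+1 = 0 carry 1
  1+0+1 = 0 carry 1
  1+0+1 = 0 carry 1
  1+0+1 = 0 carry 1
  0+0+1 = 1
  0+1 = 1
  0+0 = 0
  0+0 = 0
  1+0 = 1
  0+0 = 0
  1+1 = 0 carry 1
  1+1+1 = 1 carry 1
  1+0+1 = 0 carry 1
  final carry 1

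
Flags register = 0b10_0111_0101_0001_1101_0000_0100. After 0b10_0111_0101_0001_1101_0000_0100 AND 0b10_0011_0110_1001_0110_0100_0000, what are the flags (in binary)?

AND bit by bit (1 only where both bits are 1):
  10011101010001110100000100
& 10001101101001011001000000
= 10001101000001010000000000

0b10001101000001010000000000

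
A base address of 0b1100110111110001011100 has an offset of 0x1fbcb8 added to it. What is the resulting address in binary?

0b10100110011100100010100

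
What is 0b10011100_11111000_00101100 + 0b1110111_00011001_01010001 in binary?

Add column by column in base 2, right to left:
  0+1 = 1
  0+0 = 0
  1+0 = 1
  1+0 = 1
  0+1 = 1
  1+0 = 1
  0+1 = 1
  0+0 = 0
  0+1 = 1
  0+0 = 0
  0+0 = 0
  1+1 = 0 carry 1
  1+1+1 = 1 carry 1
  1+0+1 = 0 carry 1
  1+0+1 = 0 carry 1
  1+0+1 = 0 carry 1
  0+1+1 = 0 carry 1
  0+1+1 = 0 carry 1
  1+1+1 = 1 carry 1
  1+0+1 = 0 carry 1
  1+1+1 = 1 carry 1
  0+1+1 = 0 carry 1
  0+1+1 = 0 carry 1
  1+0+1 = 0 carry 1
  final carry 1

0b1000101000001000101111101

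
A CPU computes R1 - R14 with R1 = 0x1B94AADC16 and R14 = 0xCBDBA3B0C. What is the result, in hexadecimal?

0xED6F0A10A

Subtract column by column in base 16:
  6-C → A (borrow)
  1-0-1 → 0
  C-B → 1
  D-3 → A
  A-A → 0
  A-B → F (borrow)
  4-D-1 → 6 (borrow)
  9-B-1 → D (borrow)
  B-C-1 → E (borrow)
  1-0-1 → 0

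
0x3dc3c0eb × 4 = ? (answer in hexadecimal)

0xf70f03ac

Multiply each base-16 digit by 4, carrying:
  b×4 = 44 → write c carry 2
  e×4+2 = 58 → write a carry 3
  0×4+3 = 3 → write 3
  c×4 = 48 → write 0 carry 3
  3×4+3 = 15 → write f
  c×4 = 48 → write 0 carry 3
  d×4+3 = 55 → write 7 carry 3
  3×4+3 = 15 → write f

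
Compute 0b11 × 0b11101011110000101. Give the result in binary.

Multiply each base-2 digit by 3, carrying:
  1×3 = 3 → write 1 carry 1
  0×3+1 = 1 → write 1
  1×3 = 3 → write 1 carry 1
  0×3+1 = 1 → write 1
  0×3 = 0 → write 0
  0×3 = 0 → write 0
  0×3 = 0 → write 0
  1×3 = 3 → write 1 carry 1
  1×3+1 = 4 → write 0 carry 2
  1×3+2 = 5 → write 1 carry 2
  1×3+2 = 5 → write 1 carry 2
  0×3+2 = 2 → write 0 carry 1
  1×3+1 = 4 → write 0 carry 2
  0×3+2 = 2 → write 0 carry 1
  1×3+1 = 4 → write 0 carry 2
  1×3+2 = 5 → write 1 carry 2
  1×3+2 = 5 → write 1 carry 2
  remaining carry: 10

0b1011000011010001111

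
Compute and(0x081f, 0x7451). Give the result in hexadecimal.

0x0011

AND each hex digit independently (no carries):
  0&7=0, 8&4=0, 1&5=1, f&1=1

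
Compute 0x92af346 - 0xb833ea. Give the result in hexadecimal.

0x872bf5c

Subtract column by column in base 16:
  6-a → c (borrow)
  4-e-1 → 5 (borrow)
  3-3-1 → f (borrow)
  f-3-1 → b
  a-8 → 2
  2-b → 7 (borrow)
  9-0-1 → 8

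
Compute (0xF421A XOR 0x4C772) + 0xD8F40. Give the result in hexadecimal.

First 0xF421A XOR 0x4C772 = 0xB8568.
Add column by column in base 16, right to left:
  8+0 = 8
  6+4 = A
  5+F = 4 carry 1
  8+8+1 = 1 carry 1
  B+D+1 = 9 carry 1
  final carry 1

0x1914A8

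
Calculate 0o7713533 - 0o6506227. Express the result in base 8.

Subtract column by column in base 8:
  3-7 → 4 (borrow)
  3-2-1 → 0
  5-2 → 3
  3-6 → 5 (borrow)
  1-0-1 → 0
  7-5 → 2
  7-6 → 1

0o1205304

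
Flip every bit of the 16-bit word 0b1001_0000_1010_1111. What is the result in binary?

Invert each bit: 1001000010101111 → 0110111101010000.

0b0110111101010000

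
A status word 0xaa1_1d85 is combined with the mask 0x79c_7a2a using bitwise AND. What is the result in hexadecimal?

0x2801800

AND each hex digit independently (no carries):
  a&7=2, a&9=8, 1&c=0, 1&7=1, d&a=8, 8&2=0, 5&a=0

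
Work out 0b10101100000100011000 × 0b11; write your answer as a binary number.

0b1000000100001101001000

Multiply each base-2 digit by 3, carrying:
  0×3 = 0 → write 0
  0×3 = 0 → write 0
  0×3 = 0 → write 0
  1×3 = 3 → write 1 carry 1
  1×3+1 = 4 → write 0 carry 2
  0×3+2 = 2 → write 0 carry 1
  0×3+1 = 1 → write 1
  0×3 = 0 → write 0
  1×3 = 3 → write 1 carry 1
  0×3+1 = 1 → write 1
  0×3 = 0 → write 0
  0×3 = 0 → write 0
  0×3 = 0 → write 0
  0×3 = 0 → write 0
  1×3 = 3 → write 1 carry 1
  1×3+1 = 4 → write 0 carry 2
  0×3+2 = 2 → write 0 carry 1
  1×3+1 = 4 → write 0 carry 2
  0×3+2 = 2 → write 0 carry 1
  1×3+1 = 4 → write 0 carry 2
  remaining carry: 10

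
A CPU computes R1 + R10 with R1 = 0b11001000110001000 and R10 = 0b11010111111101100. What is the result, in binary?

0b110100000101110100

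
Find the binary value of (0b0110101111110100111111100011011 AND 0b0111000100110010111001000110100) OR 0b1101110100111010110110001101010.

0b1111110100111010111111001111010

0b0110101111110100111111100011011 AND 0b0111000100110010111001000110100 = 0b0110000100110000111001000010000.
Then OR with 0b1101110100111010110110001101010.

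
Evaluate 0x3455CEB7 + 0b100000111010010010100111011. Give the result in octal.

0o7034571762

0x3455CEB7 = 0o6425347267 in octal.
0b100000111010010010100111011 = 0o407222473 in octal.
Add column by column in base 8, right to left:
  7+3 = 2 carry 1
  6+7+1 = 6 carry 1
  2+4+1 = 7
  7+2 = 1 carry 1
  4+2+1 = 7
  3+2 = 5
  5+7 = 4 carry 1
  2+0+1 = 3
  4+4 = 0 carry 1
  6+0+1 = 7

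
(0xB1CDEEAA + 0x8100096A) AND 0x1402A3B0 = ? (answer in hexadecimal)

Add column by column in base 16, right to left:
  A+A = 4 carry 1
  A+6+1 = 1 carry 1
  E+9+1 = 8 carry 1
  E+0+1 = F
  D+0 = D
  C+0 = C
  1+1 = 2
  B+8 = 3 carry 1
  final carry 1
Sum = 0x132CDF814; now AND with 0x1402A3B0:
  1&0=0, 3&1=1, 2&4=0, C&0=0, D&2=0, F&A=A, 8&3=0, 1&B=1, 4&0=0

0x1000A010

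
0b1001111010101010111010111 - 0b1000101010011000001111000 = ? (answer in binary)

0b1010000010010101011111

Subtract column by column in base 2:
  1-0 → 1
  1-0 → 1
  1-0 → 1
  0-1 → 1 (borrow)
  1-1-1 → 1 (borrow)
  0-1-1 → 0 (borrow)
  1-1-1 → 1 (borrow)
  1-0-1 → 0
  1-0 → 1
  0-0 → 0
  1-0 → 1
  0-0 → 0
  1-1 → 0
  0-1 → 1 (borrow)
  1-0-1 → 0
  0-0 → 0
  1-1 → 0
  0-0 → 0
  1-1 → 0
  1-0 → 1
  1-1 → 0
  1-0 → 1
  0-0 → 0
  0-0 → 0
  1-1 → 0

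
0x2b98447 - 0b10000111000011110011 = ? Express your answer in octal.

0o254211524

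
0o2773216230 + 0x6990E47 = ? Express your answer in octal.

0o3641425337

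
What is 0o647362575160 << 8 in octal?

8 bits is not a whole number of base-8 digits; in binary: 110100111011110010101111101001110000 << 8 = 11010011101111001010111110100111000000000000.

0o323571276470000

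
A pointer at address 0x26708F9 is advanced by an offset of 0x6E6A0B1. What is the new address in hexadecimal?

0x94DA9AA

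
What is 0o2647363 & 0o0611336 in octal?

0o0601322

AND each oct digit independently (no carries):
  2&0=0, 6&6=6, 4&1=0, 7&1=1, 3&3=3, 6&3=2, 3&6=2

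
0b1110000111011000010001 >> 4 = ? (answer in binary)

0b111000011101100001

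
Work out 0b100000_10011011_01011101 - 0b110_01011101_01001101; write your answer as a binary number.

Subtract column by column in base 2:
  1-1 → 0
  0-0 → 0
  1-1 → 0
  1-1 → 0
  1-0 → 1
  0-0 → 0
  1-1 → 0
  0-0 → 0
  1-1 → 0
  1-0 → 1
  0-1 → 1 (borrow)
  1-1-1 → 1 (borrow)
  1-1-1 → 1 (borrow)
  0-0-1 → 1 (borrow)
  0-1-1 → 0 (borrow)
  1-0-1 → 0
  0-0 → 0
  0-1 → 1 (borrow)
  0-1-1 → 0 (borrow)
  0-0-1 → 1 (borrow)
  0-0-1 → 1 (borrow)
  1-0-1 → 0

0b110100011111000010000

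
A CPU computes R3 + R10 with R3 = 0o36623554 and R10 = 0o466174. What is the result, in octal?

0o37311750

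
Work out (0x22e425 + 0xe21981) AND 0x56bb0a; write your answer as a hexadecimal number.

Add column by column in base 16, right to left:
  5+1 = 6
  2+8 = a
  4+9 = d
  e+1 = f
  2+2 = 4
  2+e = 0 carry 1
  final carry 1
Sum = 0x104fda6; now AND with 0x56bb0a:
  1&0=0, 0&5=0, 4&6=4, f&b=b, d&b=9, a&0=0, 6&a=2

0x4b902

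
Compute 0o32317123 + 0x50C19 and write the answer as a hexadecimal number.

0o32317123 = 0x699E53 in hexadecimal.
Add column by column in base 16, right to left:
  3+9 = C
  5+1 = 6
  E+C = A carry 1
  9+0+1 = A
  9+5 = E
  6+0 = 6

0x6EAA6C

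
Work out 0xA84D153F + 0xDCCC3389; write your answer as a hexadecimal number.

Add column by column in base 16, right to left:
  F+9 = 8 carry 1
  3+8+1 = C
  5+3 = 8
  1+3 = 4
  D+C = 9 carry 1
  4+C+1 = 1 carry 1
  8+C+1 = 5 carry 1
  A+D+1 = 8 carry 1
  final carry 1

0x1851948C8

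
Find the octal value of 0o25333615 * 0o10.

Multiply each base-8 digit by 8, carrying:
  5×8 = 40 → write 0 carry 5
  1×8+5 = 13 → write 5 carry 1
  6×8+1 = 49 → write 1 carry 6
  3×8+6 = 30 → write 6 carry 3
  3×8+3 = 27 → write 3 carry 3
  3×8+3 = 27 → write 3 carry 3
  5×8+3 = 43 → write 3 carry 5
  2×8+5 = 21 → write 5 carry 2
  remaining carry: 2

0o253336150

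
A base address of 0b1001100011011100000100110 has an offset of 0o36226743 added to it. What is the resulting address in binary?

0b1101010101110011000001001

0o36226743 = 0b11110010010110111100011 in binary.
Add column by column in base 2, right to left:
  0+1 = 1
  1+1 = 0 carry 1
  1+0+1 = 0 carry 1
  0+0+1 = 1
  0+0 = 0
  1+1 = 0 carry 1
  0+1+1 = 0 carry 1
  0+1+1 = 0 carry 1
  0+1+1 = 0 carry 1
  0+0+1 = 1
  0+1 = 1
  1+1 = 0 carry 1
  1+0+1 = 0 carry 1
  1+1+1 = 1 carry 1
  0+0+1 = 1
  1+0 = 1
  1+1 = 0 carry 1
  0+0+1 = 1
  0+0 = 0
  0+1 = 1
  1+1 = 0 carry 1
  1+1+1 = 1 carry 1
  0+1+1 = 0 carry 1
  0+0+1 = 1
  1+0 = 1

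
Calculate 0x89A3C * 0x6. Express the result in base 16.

Multiply each base-16 digit by 6, carrying:
  C×6 = 72 → write 8 carry 4
  3×6+4 = 22 → write 6 carry 1
  A×6+1 = 61 → write D carry 3
  9×6+3 = 57 → write 9 carry 3
  8×6+3 = 51 → write 3 carry 3
  remaining carry: 3

0x339D68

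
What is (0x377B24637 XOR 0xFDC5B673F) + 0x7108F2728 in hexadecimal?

First 0x377B24637 XOR 0xFDC5B673F = 0xCABE92108.
Add column by column in base 16, right to left:
  8+8 = 0 carry 1
  0+2+1 = 3
  1+7 = 8
  2+2 = 4
  9+F = 8 carry 1
  E+8+1 = 7 carry 1
  B+0+1 = C
  A+1 = B
  C+7 = 3 carry 1
  final carry 1

0x13BC784830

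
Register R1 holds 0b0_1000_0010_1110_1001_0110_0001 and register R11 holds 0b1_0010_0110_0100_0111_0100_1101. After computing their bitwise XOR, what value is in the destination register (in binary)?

XOR bit by bit (1 where the bits differ):
  0100000101110100101100001
^ 1001001100100011101001101
= 1101001001010111000101100

0b1101001001010111000101100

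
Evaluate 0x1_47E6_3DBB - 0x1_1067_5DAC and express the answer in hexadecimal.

Subtract column by column in base 16:
  B-C → F (borrow)
  B-A-1 → 0
  D-D → 0
  3-5 → E (borrow)
  6-7-1 → E (borrow)
  E-6-1 → 7
  7-0 → 7
  4-1 → 3
  1-1 → 0

0x377EE00F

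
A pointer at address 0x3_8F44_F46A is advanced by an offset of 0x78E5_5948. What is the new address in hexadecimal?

Add column by column in base 16, right to left:
  A+8 = 2 carry 1
  6+4+1 = B
  4+9 = D
  F+5 = 4 carry 1
  4+5+1 = A
  4+E = 2 carry 1
  F+8+1 = 8 carry 1
  8+7+1 = 0 carry 1
  3+0+1 = 4

0x4082A4DB2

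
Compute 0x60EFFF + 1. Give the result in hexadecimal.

The trailing 3 digits are F (max in base 16), so adding 1 cascades: they roll to 0 and the next digit up increments.

0x60F000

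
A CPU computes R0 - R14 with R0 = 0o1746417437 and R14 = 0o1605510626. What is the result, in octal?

0o140706611

Subtract column by column in base 8:
  7-6 → 1
  3-2 → 1
  4-6 → 6 (borrow)
  7-0-1 → 6
  1-1 → 0
  4-5 → 7 (borrow)
  6-5-1 → 0
  4-0 → 4
  7-6 → 1
  1-1 → 0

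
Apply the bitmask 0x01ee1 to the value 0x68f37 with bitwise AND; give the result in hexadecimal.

0x00e21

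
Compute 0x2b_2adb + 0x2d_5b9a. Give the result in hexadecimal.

Add column by column in base 16, right to left:
  b+a = 5 carry 1
  d+9+1 = 7 carry 1
  a+b+1 = 6 carry 1
  2+5+1 = 8
  b+d = 8 carry 1
  2+2+1 = 5

0x588675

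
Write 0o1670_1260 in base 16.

Each octal digit is 3 bits: 1=001 6=110 7=111 0=000 1=001 2=010 6=110 0=000.
Group the bits into nibbles: 0011 1011 1000 0010 1011 0000 → 3B82B0.

0x3B82B0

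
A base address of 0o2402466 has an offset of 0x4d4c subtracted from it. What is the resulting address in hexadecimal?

0o2402466 = 0xa0536 in hexadecimal.
Subtract column by column in base 16:
  6-c → a (borrow)
  3-4-1 → e (borrow)
  5-d-1 → 7 (borrow)
  0-4-1 → b (borrow)
  a-0-1 → 9

0x9b7ea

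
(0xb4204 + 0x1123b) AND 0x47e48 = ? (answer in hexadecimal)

Add column by column in base 16, right to left:
  4+b = f
  0+3 = 3
  2+2 = 4
  4+1 = 5
  b+1 = c
Sum = 0xc543f; now AND with 0x47e48:
  c&4=4, 5&7=5, 4&e=4, 3&4=0, f&8=8

0x45408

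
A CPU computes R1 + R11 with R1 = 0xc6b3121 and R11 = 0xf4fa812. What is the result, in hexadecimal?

0x1bbad933

Add column by column in base 16, right to left:
  1+2 = 3
  2+1 = 3
  1+8 = 9
  3+a = d
  b+f = a carry 1
  6+4+1 = b
  c+f = b carry 1
  final carry 1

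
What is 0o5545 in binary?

Each octal digit is 3 bits: 5=101 5=101 4=100 5=101.

0b101101100101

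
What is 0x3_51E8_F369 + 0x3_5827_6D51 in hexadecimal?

Add column by column in base 16, right to left:
  9+1 = A
  6+5 = B
  3+D = 0 carry 1
  F+6+1 = 6 carry 1
  8+7+1 = 0 carry 1
  E+2+1 = 1 carry 1
  1+8+1 = A
  5+5 = A
  3+3 = 6

0x6AA1060BA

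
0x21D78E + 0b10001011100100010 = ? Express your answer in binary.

0x21D78E = 0b1000011101011110001110 in binary.
Add column by column in base 2, right to left:
  0+0 = 0
  1+1 = 0 carry 1
  1+0+1 = 0 carry 1
  1+0+1 = 0 carry 1
  0+0+1 = 1
  0+1 = 1
  0+0 = 0
  1+0 = 1
  1+1 = 0 carry 1
  1+1+1 = 1 carry 1
  1+1+1 = 1 carry 1
  0+0+1 = 1
  1+1 = 0 carry 1
  0+0+1 = 1
  1+0 = 1
  1+0 = 1
  1+1 = 0 carry 1
  0+0+1 = 1
  0+0 = 0
  0+0 = 0
  0+0 = 0
  1+0 = 1

0b1000101110111010110000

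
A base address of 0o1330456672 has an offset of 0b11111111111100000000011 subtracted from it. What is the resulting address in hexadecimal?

0xae265b7

0o1330456672 = 0xb625dba in hexadecimal.
0b11111111111100000000011 = 0x7ff803 in hexadecimal.
Subtract column by column in base 16:
  a-3 → 7
  b-0 → b
  d-8 → 5
  5-f → 6 (borrow)
  2-f-1 → 2 (borrow)
  6-7-1 → e (borrow)
  b-0-1 → a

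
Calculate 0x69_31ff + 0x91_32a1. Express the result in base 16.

Add column by column in base 16, right to left:
  f+1 = 0 carry 1
  f+a+1 = a carry 1
  1+2+1 = 4
  3+3 = 6
  9+1 = a
  6+9 = f

0xfa64a0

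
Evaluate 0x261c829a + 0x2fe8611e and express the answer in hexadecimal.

Add column by column in base 16, right to left:
  a+e = 8 carry 1
  9+1+1 = b
  2+1 = 3
  8+6 = e
  c+8 = 4 carry 1
  1+e+1 = 0 carry 1
  6+f+1 = 6 carry 1
  2+2+1 = 5

0x5604e3b8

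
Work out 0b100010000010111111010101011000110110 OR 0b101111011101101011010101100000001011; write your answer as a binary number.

OR bit by bit (1 where either bit is 1):
  100010000010111111010101011000110110
| 101111011101101011010101100000001011
= 101111011111111111010101111000111111

0b101111011111111111010101111000111111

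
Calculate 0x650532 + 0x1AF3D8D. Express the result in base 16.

Add column by column in base 16, right to left:
  2+D = F
  3+8 = B
  5+D = 2 carry 1
  0+3+1 = 4
  5+F = 4 carry 1
  6+A+1 = 1 carry 1
  0+1+1 = 2

0x21442BF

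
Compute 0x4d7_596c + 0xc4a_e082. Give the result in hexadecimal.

0x112239ee

Add column by column in base 16, right to left:
  c+2 = e
  6+8 = e
  9+0 = 9
  5+e = 3 carry 1
  7+a+1 = 2 carry 1
  d+4+1 = 2 carry 1
  4+c+1 = 1 carry 1
  final carry 1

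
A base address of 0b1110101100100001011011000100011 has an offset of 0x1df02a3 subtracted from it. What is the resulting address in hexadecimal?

0x73b1b380

0b1110101100100001011011000100011 = 0x7590b623 in hexadecimal.
Subtract column by column in base 16:
  3-3 → 0
  2-a → 8 (borrow)
  6-2-1 → 3
  b-0 → b
  0-f → 1 (borrow)
  9-d-1 → b (borrow)
  5-1-1 → 3
  7-0 → 7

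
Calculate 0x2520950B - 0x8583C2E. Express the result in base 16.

0x1CC858DD

Subtract column by column in base 16:
  B-E → D (borrow)
  0-2-1 → D (borrow)
  5-C-1 → 8 (borrow)
  9-3-1 → 5
  0-8 → 8 (borrow)
  2-5-1 → C (borrow)
  5-8-1 → C (borrow)
  2-0-1 → 1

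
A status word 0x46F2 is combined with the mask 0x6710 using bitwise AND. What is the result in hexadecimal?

0x4610

AND each hex digit independently (no carries):
  4&6=4, 6&7=6, F&1=1, 2&0=0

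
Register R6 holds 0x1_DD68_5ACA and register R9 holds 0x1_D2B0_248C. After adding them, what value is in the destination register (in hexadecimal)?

Add column by column in base 16, right to left:
  A+C = 6 carry 1
  C+8+1 = 5 carry 1
  A+4+1 = F
  5+2 = 7
  8+0 = 8
  6+B = 1 carry 1
  D+2+1 = 0 carry 1
  D+D+1 = B carry 1
  1+1+1 = 3

0x3B0187F56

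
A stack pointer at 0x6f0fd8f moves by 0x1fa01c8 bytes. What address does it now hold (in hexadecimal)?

0x8eaff57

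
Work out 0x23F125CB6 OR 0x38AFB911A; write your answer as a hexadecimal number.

OR each hex digit independently (no carries):
  2|3=3, 3|8=B, F|A=F, 1|F=F, 2|B=B, 5|9=D, C|1=D, B|1=B, 6|A=E

0x3BFFBDDBE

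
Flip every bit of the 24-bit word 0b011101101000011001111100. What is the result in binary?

Invert each bit: 011101101000011001111100 → 100010010111100110000011.

0b100010010111100110000011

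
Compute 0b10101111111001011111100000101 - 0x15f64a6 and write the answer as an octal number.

0b10101111111001011111100000101 = 0o2577137405 in octal.
0x15f64a6 = 0o127662246 in octal.
Subtract column by column in base 8:
  5-6 → 7 (borrow)
  0-4-1 → 3 (borrow)
  4-2-1 → 1
  7-2 → 5
  3-6 → 5 (borrow)
  1-6-1 → 2 (borrow)
  7-7-1 → 7 (borrow)
  7-2-1 → 4
  5-1 → 4
  2-0 → 2

0o2447255137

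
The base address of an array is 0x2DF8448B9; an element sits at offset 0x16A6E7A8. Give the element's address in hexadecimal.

Add column by column in base 16, right to left:
  9+8 = 1 carry 1
  B+A+1 = 6 carry 1
  8+7+1 = 0 carry 1
  4+E+1 = 3 carry 1
  4+6+1 = B
  8+A = 2 carry 1
  F+6+1 = 6 carry 1
  D+1+1 = F
  2+0 = 2

0x2F62B3061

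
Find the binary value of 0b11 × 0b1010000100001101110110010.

0b11110001100101001100010110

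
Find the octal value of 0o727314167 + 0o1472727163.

0o2422243352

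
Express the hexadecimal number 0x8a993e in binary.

0b100010101001100100111110

Expand each hex digit to 4 bits: 8=1000 a=1010 9=1001 9=1001 3=0011 e=1110.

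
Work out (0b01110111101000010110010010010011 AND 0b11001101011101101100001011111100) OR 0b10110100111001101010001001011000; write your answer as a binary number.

0b11110101111001101110001011011000

0b01110111101000010110010010010011 AND 0b11001101011101101100001011111100 = 0b01000101001000000100000010010000.
Then OR with 0b10110100111001101010001001011000.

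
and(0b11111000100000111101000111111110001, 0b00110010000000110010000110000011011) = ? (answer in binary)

0b00110000000000110000000110000010001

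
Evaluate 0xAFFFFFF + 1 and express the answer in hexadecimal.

0xB000000

The trailing 6 digits are F (max in base 16), so adding 1 cascades: they roll to 0 and the next digit up increments.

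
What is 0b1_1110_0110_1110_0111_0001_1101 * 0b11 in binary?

Multiply each base-2 digit by 3, carrying:
  1×3 = 3 → write 1 carry 1
  0×3+1 = 1 → write 1
  1×3 = 3 → write 1 carry 1
  1×3+1 = 4 → write 0 carry 2
  1×3+2 = 5 → write 1 carry 2
  0×3+2 = 2 → write 0 carry 1
  0×3+1 = 1 → write 1
  0×3 = 0 → write 0
  1×3 = 3 → write 1 carry 1
  1×3+1 = 4 → write 0 carry 2
  1×3+2 = 5 → write 1 carry 2
  0×3+2 = 2 → write 0 carry 1
  0×3+1 = 1 → write 1
  1×3 = 3 → write 1 carry 1
  1×3+1 = 4 → write 0 carry 2
  1×3+2 = 5 → write 1 carry 2
  0×3+2 = 2 → write 0 carry 1
  1×3+1 = 4 → write 0 carry 2
  1×3+2 = 5 → write 1 carry 2
  0×3+2 = 2 → write 0 carry 1
  0×3+1 = 1 → write 1
  1×3 = 3 → write 1 carry 1
  1×3+1 = 4 → write 0 carry 2
  1×3+2 = 5 → write 1 carry 2
  1×3+2 = 5 → write 1 carry 2
  remaining carry: 10

0b101101101001011010101010111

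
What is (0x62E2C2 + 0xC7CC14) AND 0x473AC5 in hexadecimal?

0x22AC4

Add column by column in base 16, right to left:
  2+4 = 6
  C+1 = D
  2+C = E
  E+C = A carry 1
  2+7+1 = A
  6+C = 2 carry 1
  final carry 1
Sum = 0x12AAED6; now AND with 0x473AC5:
  1&0=0, 2&4=0, A&7=2, A&3=2, E&A=A, D&C=C, 6&5=4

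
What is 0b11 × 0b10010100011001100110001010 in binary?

Multiply each base-2 digit by 3, carrying:
  0×3 = 0 → write 0
  1×3 = 3 → write 1 carry 1
  0×3+1 = 1 → write 1
  1×3 = 3 → write 1 carry 1
  0×3+1 = 1 → write 1
  0×3 = 0 → write 0
  0×3 = 0 → write 0
  1×3 = 3 → write 1 carry 1
  1×3+1 = 4 → write 0 carry 2
  0×3+2 = 2 → write 0 carry 1
  0×3+1 = 1 → write 1
  1×3 = 3 → write 1 carry 1
  1×3+1 = 4 → write 0 carry 2
  0×3+2 = 2 → write 0 carry 1
  0×3+1 = 1 → write 1
  1×3 = 3 → write 1 carry 1
  1×3+1 = 4 → write 0 carry 2
  0×3+2 = 2 → write 0 carry 1
  0×3+1 = 1 → write 1
  0×3 = 0 → write 0
  1×3 = 3 → write 1 carry 1
  0×3+1 = 1 → write 1
  1×3 = 3 → write 1 carry 1
  0×3+1 = 1 → write 1
  0×3 = 0 → write 0
  1×3 = 3 → write 1 carry 1
  remaining carry: 1

0b110111101001100110010011110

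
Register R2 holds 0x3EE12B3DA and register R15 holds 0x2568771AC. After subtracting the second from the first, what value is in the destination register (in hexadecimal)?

Subtract column by column in base 16:
  A-C → E (borrow)
  D-A-1 → 2
  3-1 → 2
  B-7 → 4
  2-7 → B (borrow)
  1-8-1 → 8 (borrow)
  E-6-1 → 7
  E-5 → 9
  3-2 → 1

0x1978B422E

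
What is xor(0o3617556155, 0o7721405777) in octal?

XOR each oct digit independently (no carries):
  3^7=4, 6^7=1, 1^2=3, 7^1=6, 5^4=1, 5^0=5, 6^5=3, 1^7=6, 5^7=2, 5^7=2

0o4136153622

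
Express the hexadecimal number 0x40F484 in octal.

Expand each hex digit to 4 bits: 4=0100 0=0000 F=1111 4=0100 8=1000 4=0100.
Group the bits in threes: 010 000 001 111 010 010 000 100 → 20172204.

0o20172204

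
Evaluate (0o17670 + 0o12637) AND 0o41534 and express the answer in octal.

Add column by column in base 8, right to left:
  0+7 = 7
  7+3 = 2 carry 1
  6+6+1 = 5 carry 1
  7+2+1 = 2 carry 1
  1+1+1 = 3
Sum = 0o32527; now AND with 0o41534:
  3&4=0, 2&1=0, 5&5=5, 2&3=2, 7&4=4

0o524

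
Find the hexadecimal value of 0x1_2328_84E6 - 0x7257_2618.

0xB0D15ECE

Subtract column by column in base 16:
  6-8 → E (borrow)
  E-1-1 → C
  4-6 → E (borrow)
  8-2-1 → 5
  8-7 → 1
  2-5 → D (borrow)
  3-2-1 → 0
  2-7 → B (borrow)
  1-0-1 → 0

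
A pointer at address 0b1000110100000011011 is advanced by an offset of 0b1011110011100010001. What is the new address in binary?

0b10100100111100101100

Add column by column in base 2, right to left:
  1+1 = 0 carry 1
  1+0+1 = 0 carry 1
  0+0+1 = 1
  1+0 = 1
  1+1 = 0 carry 1
  0+0+1 = 1
  0+0 = 0
  0+0 = 0
  0+1 = 1
  0+1 = 1
  0+1 = 1
  1+0 = 1
  0+0 = 0
  1+1 = 0 carry 1
  1+1+1 = 1 carry 1
  0+1+1 = 0 carry 1
  0+1+1 = 0 carry 1
  0+0+1 = 1
  1+1 = 0 carry 1
  final carry 1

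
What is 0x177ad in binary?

0b10111011110101101

Expand each hex digit to 4 bits: 1=0001 7=0111 7=0111 a=1010 d=1101.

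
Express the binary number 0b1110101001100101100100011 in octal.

0o165145443

Group the bits in threes: 001 110 101 001 100 101 100 100 011 → 165145443.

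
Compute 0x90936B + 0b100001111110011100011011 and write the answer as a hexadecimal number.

0x1187A86

0b100001111110011100011011 = 0x87E71B in hexadecimal.
Add column by column in base 16, right to left:
  B+B = 6 carry 1
  6+1+1 = 8
  3+7 = A
  9+E = 7 carry 1
  0+7+1 = 8
  9+8 = 1 carry 1
  final carry 1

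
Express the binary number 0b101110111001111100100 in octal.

0o5671744

Group the bits in threes: 101 110 111 001 111 100 100 → 5671744.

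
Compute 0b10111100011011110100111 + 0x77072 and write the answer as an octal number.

0b10111100011011110100111 = 0o27433647 in octal.
0x77072 = 0o1670162 in octal.
Add column by column in base 8, right to left:
  7+2 = 1 carry 1
  4+6+1 = 3 carry 1
  6+1+1 = 0 carry 1
  3+0+1 = 4
  3+7 = 2 carry 1
  4+6+1 = 3 carry 1
  7+1+1 = 1 carry 1
  2+0+1 = 3

0o31324031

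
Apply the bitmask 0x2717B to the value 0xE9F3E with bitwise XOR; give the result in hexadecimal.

XOR each hex digit independently (no carries):
  E^2=C, 9^7=E, F^1=E, 3^7=4, E^B=5

0xCEE45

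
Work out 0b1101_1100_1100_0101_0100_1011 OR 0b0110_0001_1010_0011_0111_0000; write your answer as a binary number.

OR bit by bit (1 where either bit is 1):
  110111001100010101001011
| 011000011010001101110000
= 111111011110011101111011

0b111111011110011101111011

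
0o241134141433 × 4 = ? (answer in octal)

0o1204560606154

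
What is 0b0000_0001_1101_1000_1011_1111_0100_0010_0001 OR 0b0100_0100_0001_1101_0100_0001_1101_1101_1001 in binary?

0b010001011101110111111111110111111001

OR bit by bit (1 where either bit is 1):
  000000011101100010111111010000100001
| 010001000001110101000001110111011001
= 010001011101110111111111110111111001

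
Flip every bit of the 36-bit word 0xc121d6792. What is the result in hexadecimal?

Each hex digit d becomes f−d:
  c→3, 1→e, 2→d, 1→e, d→2, 6→9, 7→8, 9→6, 2→d

0x3ede2986d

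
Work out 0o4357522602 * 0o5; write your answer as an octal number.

0o26256235612

Multiply each base-8 digit by 5, carrying:
  2×5 = 10 → write 2 carry 1
  0×5+1 = 1 → write 1
  6×5 = 30 → write 6 carry 3
  2×5+3 = 13 → write 5 carry 1
  2×5+1 = 11 → write 3 carry 1
  5×5+1 = 26 → write 2 carry 3
  7×5+3 = 38 → write 6 carry 4
  5×5+4 = 29 → write 5 carry 3
  3×5+3 = 18 → write 2 carry 2
  4×5+2 = 22 → write 6 carry 2
  remaining carry: 2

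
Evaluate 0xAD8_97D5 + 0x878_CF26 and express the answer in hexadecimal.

0x135166FB

Add column by column in base 16, right to left:
  5+6 = B
  D+2 = F
  7+F = 6 carry 1
  9+C+1 = 6 carry 1
  8+8+1 = 1 carry 1
  D+7+1 = 5 carry 1
  A+8+1 = 3 carry 1
  final carry 1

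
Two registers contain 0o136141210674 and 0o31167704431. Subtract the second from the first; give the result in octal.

Subtract column by column in base 8:
  4-1 → 3
  7-3 → 4
  6-4 → 2
  0-4 → 4 (borrow)
  1-0-1 → 0
  2-7 → 3 (borrow)
  1-7-1 → 1 (borrow)
  4-6-1 → 5 (borrow)
  1-1-1 → 7 (borrow)
  6-1-1 → 4
  3-3 → 0
  1-0 → 1

0o104751304243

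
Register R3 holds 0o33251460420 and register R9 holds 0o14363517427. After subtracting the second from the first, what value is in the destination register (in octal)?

0o16665740771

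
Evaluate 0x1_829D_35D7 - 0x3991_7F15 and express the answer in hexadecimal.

Subtract column by column in base 16:
  7-5 → 2
  D-1 → C
  5-F → 6 (borrow)
  3-7-1 → B (borrow)
  D-1-1 → B
  9-9 → 0
  2-9 → 9 (borrow)
  8-3-1 → 4
  1-0 → 1

0x1490BB6C2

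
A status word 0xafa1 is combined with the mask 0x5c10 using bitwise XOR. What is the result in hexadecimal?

XOR each hex digit independently (no carries):
  a^5=f, f^c=3, a^1=b, 1^0=1

0xf3b1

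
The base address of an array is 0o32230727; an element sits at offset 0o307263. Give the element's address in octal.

Add column by column in base 8, right to left:
  7+3 = 2 carry 1
  2+6+1 = 1 carry 1
  7+2+1 = 2 carry 1
  0+7+1 = 0 carry 1
  3+0+1 = 4
  2+3 = 5
  2+0 = 2
  3+0 = 3

0o32540212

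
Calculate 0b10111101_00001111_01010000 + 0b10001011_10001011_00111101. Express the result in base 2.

Add column by column in base 2, right to left:
  0+1 = 1
  0+0 = 0
  0+1 = 1
  0+1 = 1
  1+1 = 0 carry 1
  0+1+1 = 0 carry 1
  1+0+1 = 0 carry 1
  0+0+1 = 1
  1+1 = 0 carry 1
  1+1+1 = 1 carry 1
  1+0+1 = 0 carry 1
  1+1+1 = 1 carry 1
  0+0+1 = 1
  0+0 = 0
  0+0 = 0
  0+1 = 1
  1+1 = 0 carry 1
  0+1+1 = 0 carry 1
  1+0+1 = 0 carry 1
  1+1+1 = 1 carry 1
  1+0+1 = 0 carry 1
  1+0+1 = 0 carry 1
  0+0+1 = 1
  1+1 = 0 carry 1
  final carry 1

0b1010010001001101010001101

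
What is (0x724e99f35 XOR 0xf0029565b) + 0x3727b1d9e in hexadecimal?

First 0x724e99f35 XOR 0xf0029565b = 0x824c0c96e.
Add column by column in base 16, right to left:
  e+e = c carry 1
  6+9+1 = 0 carry 1
  9+d+1 = 7 carry 1
  c+1+1 = e
  0+b = b
  c+7 = 3 carry 1
  4+2+1 = 7
  2+7 = 9
  8+3 = b

0xb973be70c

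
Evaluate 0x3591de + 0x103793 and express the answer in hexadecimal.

0x45c971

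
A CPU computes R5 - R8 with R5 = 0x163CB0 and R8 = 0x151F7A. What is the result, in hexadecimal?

0x11D36

Subtract column by column in base 16:
  0-A → 6 (borrow)
  B-7-1 → 3
  C-F → D (borrow)
  3-1-1 → 1
  6-5 → 1
  1-1 → 0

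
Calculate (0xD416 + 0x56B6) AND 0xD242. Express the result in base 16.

0x240

Add column by column in base 16, right to left:
  6+6 = C
  1+B = C
  4+6 = A
  D+5 = 2 carry 1
  final carry 1
Sum = 0x12ACC; now AND with 0xD242:
  1&0=0, 2&D=0, A&2=2, C&4=4, C&2=0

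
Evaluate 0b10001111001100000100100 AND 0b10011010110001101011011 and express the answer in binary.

0b10001010000000000000000

AND bit by bit (1 only where both bits are 1):
  10001111001100000100100
& 10011010110001101011011
= 10001010000000000000000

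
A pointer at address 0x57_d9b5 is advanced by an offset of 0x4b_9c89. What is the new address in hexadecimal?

0xa3763e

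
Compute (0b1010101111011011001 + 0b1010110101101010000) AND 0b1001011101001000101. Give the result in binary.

0b1000101000000001

Add column by column in base 2, right to left:
  1+0 = 1
  0+0 = 0
  0+0 = 0
  1+0 = 1
  1+1 = 0 carry 1
  0+0+1 = 1
  1+1 = 0 carry 1
  1+0+1 = 0 carry 1
  0+1+1 = 0 carry 1
  1+1+1 = 1 carry 1
  1+0+1 = 0 carry 1
  1+1+1 = 1 carry 1
  1+0+1 = 0 carry 1
  0+1+1 = 0 carry 1
  1+1+1 = 1 carry 1
  0+0+1 = 1
  1+1 = 0 carry 1
  0+0+1 = 1
  1+1 = 0 carry 1
  final carry 1
Sum = 0b10101100101000101001; now AND with 0b1001011101001000101:
  10101100101000101001
& 01001011101001000101
= 00001000101000000001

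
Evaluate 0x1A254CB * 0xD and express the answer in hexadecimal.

0x153E4E4F

Multiply each base-16 digit by 13, carrying:
  B×13 = 143 → write F carry 8
  C×13+8 = 164 → write 4 carry 10
  4×13+10 = 62 → write E carry 3
  5×13+3 = 68 → write 4 carry 4
  2×13+4 = 30 → write E carry 1
  A×13+1 = 131 → write 3 carry 8
  1×13+8 = 21 → write 5 carry 1
  remaining carry: 1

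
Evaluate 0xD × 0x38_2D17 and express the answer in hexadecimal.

0x2DA4A2B

Multiply each base-16 digit by 13, carrying:
  7×13 = 91 → write B carry 5
  1×13+5 = 18 → write 2 carry 1
  D×13+1 = 170 → write A carry 10
  2×13+10 = 36 → write 4 carry 2
  8×13+2 = 106 → write A carry 6
  3×13+6 = 45 → write D carry 2
  remaining carry: 2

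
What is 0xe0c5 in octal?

Expand each hex digit to 4 bits: e=1110 0=0000 c=1100 5=0101.
Group the bits in threes: 001 110 000 011 000 101 → 160305.

0o160305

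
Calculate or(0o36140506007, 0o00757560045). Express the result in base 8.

OR each oct digit independently (no carries):
  3|0=3, 6|0=6, 1|7=7, 4|5=5, 0|7=7, 5|5=5, 0|6=6, 6|0=6, 0|0=0, 0|4=4, 7|5=7

0o36757566047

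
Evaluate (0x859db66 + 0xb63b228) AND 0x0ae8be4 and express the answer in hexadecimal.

0xac8984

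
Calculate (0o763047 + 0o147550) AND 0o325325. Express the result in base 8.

Add column by column in base 8, right to left:
  7+0 = 7
  4+5 = 1 carry 1
  0+5+1 = 6
  3+7 = 2 carry 1
  6+4+1 = 3 carry 1
  7+1+1 = 1 carry 1
  final carry 1
Sum = 0o1132617; now AND with 0o325325:
  1&0=0, 1&3=1, 3&2=2, 2&5=0, 6&3=2, 1&2=0, 7&5=5

0o120205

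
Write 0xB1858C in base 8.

Expand each hex digit to 4 bits: B=1011 1=0001 8=1000 5=0101 8=1000 C=1100.
Group the bits in threes: 101 100 011 000 010 110 001 100 → 54302614.

0o54302614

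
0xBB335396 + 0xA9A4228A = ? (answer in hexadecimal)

0x164D77620

Add column by column in base 16, right to left:
  6+A = 0 carry 1
  9+8+1 = 2 carry 1
  3+2+1 = 6
  5+2 = 7
  3+4 = 7
  3+A = D
  B+9 = 4 carry 1
  B+A+1 = 6 carry 1
  final carry 1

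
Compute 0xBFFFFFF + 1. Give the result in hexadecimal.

The trailing 6 digits are F (max in base 16), so adding 1 cascades: they roll to 0 and the next digit up increments.

0xC000000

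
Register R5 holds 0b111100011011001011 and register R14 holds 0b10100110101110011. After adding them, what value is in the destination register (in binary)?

Add column by column in base 2, right to left:
  1+1 = 0 carry 1
  1+1+1 = 1 carry 1
  0+0+1 = 1
  1+0 = 1
  0+1 = 1
  0+1 = 1
  1+1 = 0 carry 1
  1+0+1 = 0 carry 1
  0+1+1 = 0 carry 1
  1+0+1 = 0 carry 1
  1+1+1 = 1 carry 1
  0+1+1 = 0 carry 1
  0+0+1 = 1
  0+0 = 0
  1+1 = 0 carry 1
  1+0+1 = 0 carry 1
  1+1+1 = 1 carry 1
  1+0+1 = 0 carry 1
  final carry 1

0b1010001010000111110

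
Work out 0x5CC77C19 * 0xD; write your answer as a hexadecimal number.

Multiply each base-16 digit by 13, carrying:
  9×13 = 117 → write 5 carry 7
  1×13+7 = 20 → write 4 carry 1
  C×13+1 = 157 → write D carry 9
  7×13+9 = 100 → write 4 carry 6
  7×13+6 = 97 → write 1 carry 6
  C×13+6 = 162 → write 2 carry 10
  C×13+10 = 166 → write 6 carry 10
  5×13+10 = 75 → write B carry 4
  remaining carry: 4

0x4B6214D45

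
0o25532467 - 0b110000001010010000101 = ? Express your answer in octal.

0o17520262

0b110000001010010000101 = 0o6012205 in octal.
Subtract column by column in base 8:
  7-5 → 2
  6-0 → 6
  4-2 → 2
  2-2 → 0
  3-1 → 2
  5-0 → 5
  5-6 → 7 (borrow)
  2-0-1 → 1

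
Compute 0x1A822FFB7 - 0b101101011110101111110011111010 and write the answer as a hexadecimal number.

0x17AA802BD

0b101101011110101111110011111010 = 0x2D7AFCFA in hexadecimal.
Subtract column by column in base 16:
  7-A → D (borrow)
  B-F-1 → B (borrow)
  F-C-1 → 2
  F-F → 0
  2-A → 8 (borrow)
  2-7-1 → A (borrow)
  8-D-1 → A (borrow)
  A-2-1 → 7
  1-0 → 1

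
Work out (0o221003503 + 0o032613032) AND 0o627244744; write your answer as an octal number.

0o203204504

Add column by column in base 8, right to left:
  3+2 = 5
  0+3 = 3
  5+0 = 5
  3+3 = 6
  0+1 = 1
  0+6 = 6
  1+2 = 3
  2+3 = 5
  2+0 = 2
Sum = 0o253616535; now AND with 0o627244744:
  2&6=2, 5&2=0, 3&7=3, 6&2=2, 1&4=0, 6&4=4, 5&7=5, 3&4=0, 5&4=4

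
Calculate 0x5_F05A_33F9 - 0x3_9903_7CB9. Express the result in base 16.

Subtract column by column in base 16:
  9-9 → 0
  F-B → 4
  3-C → 7 (borrow)
  3-7-1 → B (borrow)
  A-3-1 → 6
  5-0 → 5
  0-9 → 7 (borrow)
  F-9-1 → 5
  5-3 → 2

0x25756B740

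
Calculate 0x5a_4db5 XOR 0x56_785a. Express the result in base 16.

0x0c35ef

XOR each hex digit independently (no carries):
  5^5=0, a^6=c, 4^7=3, d^8=5, b^5=e, 5^a=f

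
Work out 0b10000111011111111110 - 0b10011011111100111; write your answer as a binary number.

Subtract column by column in base 2:
  0-1 → 1 (borrow)
  1-1-1 → 1 (borrow)
  1-1-1 → 1 (borrow)
  1-0-1 → 0
  1-0 → 1
  1-1 → 0
  1-1 → 0
  1-1 → 0
  1-1 → 0
  1-1 → 0
  1-1 → 0
  0-0 → 0
  1-1 → 0
  1-1 → 0
  1-0 → 1
  0-0 → 0
  0-1 → 1 (borrow)
  0-0-1 → 1 (borrow)
  0-0-1 → 1 (borrow)
  1-0-1 → 0

0b1110100000000010111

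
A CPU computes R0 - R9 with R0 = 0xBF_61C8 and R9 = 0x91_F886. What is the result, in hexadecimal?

Subtract column by column in base 16:
  8-6 → 2
  C-8 → 4
  1-8 → 9 (borrow)
  6-F-1 → 6 (borrow)
  F-1-1 → D
  B-9 → 2

0x2D6942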